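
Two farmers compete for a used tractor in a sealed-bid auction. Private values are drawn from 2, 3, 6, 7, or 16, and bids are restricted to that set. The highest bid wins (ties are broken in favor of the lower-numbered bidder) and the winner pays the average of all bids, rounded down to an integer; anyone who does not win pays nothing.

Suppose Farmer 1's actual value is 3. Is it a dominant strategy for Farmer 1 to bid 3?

Check each profile of the others' bids and compare truth against every alternative bid.
Others bid (2): truth gives 1, best alternative gives 1.
Others bid (3): truth gives 0, best alternative gives 0.
Others bid (6): truth gives 0, best alternative gives 0.
Others bid (7): truth gives 0, best alternative gives 0.
Others bid (16): truth gives 0, best alternative gives 0.
In every case the truthful bid is at least as good as any alternative, so it is a dominant strategy.

Yes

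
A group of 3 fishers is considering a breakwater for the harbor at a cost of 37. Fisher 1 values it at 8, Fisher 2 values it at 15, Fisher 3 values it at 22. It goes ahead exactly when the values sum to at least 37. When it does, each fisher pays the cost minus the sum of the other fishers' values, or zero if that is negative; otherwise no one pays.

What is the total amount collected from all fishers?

Total value 45 ≥ cost 37, so it is built.
Fisher 1: others sum to 37; max(0, 37 - 37) = 0.
Fisher 2: others sum to 30; max(0, 37 - 30) = 7.
Fisher 3: others sum to 23; max(0, 37 - 23) = 14.
Total collected = 0 + 7 + 14 = 21.

21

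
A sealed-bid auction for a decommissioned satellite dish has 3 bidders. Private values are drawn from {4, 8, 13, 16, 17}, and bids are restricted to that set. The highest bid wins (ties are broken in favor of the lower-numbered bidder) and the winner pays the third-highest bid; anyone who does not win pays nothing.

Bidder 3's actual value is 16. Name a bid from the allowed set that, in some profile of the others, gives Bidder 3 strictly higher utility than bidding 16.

17

Suppose Bidder 1 bids 4 and Bidder 2 bids 16.
Bid 16: loses, pays 0, utility 0.
Bid 17: wins, pays 4, utility 16 - 4 = 12.
So bidding 17 beats truth here (12 > 0).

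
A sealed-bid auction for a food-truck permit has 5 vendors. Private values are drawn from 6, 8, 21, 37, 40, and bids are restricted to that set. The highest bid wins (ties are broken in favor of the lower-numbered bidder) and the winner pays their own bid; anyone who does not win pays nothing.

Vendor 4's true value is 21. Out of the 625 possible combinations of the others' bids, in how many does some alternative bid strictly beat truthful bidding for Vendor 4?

2

Others bid (6, 6, 6, 6): truth gives 0; bid 8 gives 13 > 0. Violating.
Others bid (6, 6, 6, 8): truth gives 0; bid 8 gives 13 > 0. Violating.
Others bid (6, 6, 6, 21): truth gives 0; no alternative beats it.
Others bid (6, 6, 6, 37): truth gives 0; no alternative beats it.
(Checking all 625 profiles: 2 have a profitable deviation, 623 do not.)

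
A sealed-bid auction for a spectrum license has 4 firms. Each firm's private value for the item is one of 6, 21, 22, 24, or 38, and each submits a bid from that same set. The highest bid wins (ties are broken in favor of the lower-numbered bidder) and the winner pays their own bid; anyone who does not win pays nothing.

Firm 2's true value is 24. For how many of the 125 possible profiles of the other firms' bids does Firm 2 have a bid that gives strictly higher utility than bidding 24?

18

Others bid (6, 6, 6): truth gives 0; bid 21 gives 3 > 0. Violating.
Others bid (6, 6, 21): truth gives 0; bid 21 gives 3 > 0. Violating.
Others bid (6, 6, 22): truth gives 0; bid 22 gives 2 > 0. Violating.
Others bid (6, 21, 6): truth gives 0; bid 21 gives 3 > 0. Violating.
Others bid (6, 6, 24): truth gives 0; no alternative beats it.
Others bid (6, 6, 38): truth gives 0; no alternative beats it.
(Checking all 125 profiles: 18 have a profitable deviation, 107 do not.)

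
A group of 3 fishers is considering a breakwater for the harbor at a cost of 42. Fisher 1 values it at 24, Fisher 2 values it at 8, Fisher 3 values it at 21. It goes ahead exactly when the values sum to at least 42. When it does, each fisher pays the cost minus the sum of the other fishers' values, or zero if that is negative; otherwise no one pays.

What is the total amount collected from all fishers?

Total value 53 ≥ cost 42, so it is built.
Fisher 1: others sum to 29; max(0, 42 - 29) = 13.
Fisher 2: others sum to 45; max(0, 42 - 45) = 0.
Fisher 3: others sum to 32; max(0, 42 - 32) = 10.
Total collected = 13 + 0 + 10 = 23.

23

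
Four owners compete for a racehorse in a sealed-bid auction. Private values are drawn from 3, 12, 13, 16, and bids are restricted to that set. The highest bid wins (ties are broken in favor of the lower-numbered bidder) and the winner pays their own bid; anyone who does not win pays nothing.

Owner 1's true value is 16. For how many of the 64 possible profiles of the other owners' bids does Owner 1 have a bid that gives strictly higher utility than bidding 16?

27

Others bid (3, 3, 3): truth gives 0; bid 3 gives 13 > 0. Violating.
Others bid (3, 3, 12): truth gives 0; bid 12 gives 4 > 0. Violating.
Others bid (3, 3, 13): truth gives 0; bid 13 gives 3 > 0. Violating.
Others bid (3, 12, 3): truth gives 0; bid 12 gives 4 > 0. Violating.
Others bid (3, 3, 16): truth gives 0; no alternative beats it.
Others bid (3, 12, 16): truth gives 0; no alternative beats it.
(Checking all 64 profiles: 27 have a profitable deviation, 37 do not.)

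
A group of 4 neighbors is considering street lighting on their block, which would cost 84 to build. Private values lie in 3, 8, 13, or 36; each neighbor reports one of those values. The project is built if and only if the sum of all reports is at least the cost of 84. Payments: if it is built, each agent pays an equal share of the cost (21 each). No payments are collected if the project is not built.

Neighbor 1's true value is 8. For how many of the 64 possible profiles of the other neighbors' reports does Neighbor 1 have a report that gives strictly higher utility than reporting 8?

Others report (8, 36, 36): truth gives -13; report 3 gives 0 > -13. Violating.
Others report (36, 8, 36): truth gives -13; report 3 gives 0 > -13. Violating.
Others report (36, 36, 8): truth gives -13; report 3 gives 0 > -13. Violating.
Others report (3, 3, 3): truth gives 0; no alternative beats it.
Others report (3, 3, 8): truth gives 0; no alternative beats it.
(Checking all 64 profiles: 3 have a profitable deviation, 61 do not.)

3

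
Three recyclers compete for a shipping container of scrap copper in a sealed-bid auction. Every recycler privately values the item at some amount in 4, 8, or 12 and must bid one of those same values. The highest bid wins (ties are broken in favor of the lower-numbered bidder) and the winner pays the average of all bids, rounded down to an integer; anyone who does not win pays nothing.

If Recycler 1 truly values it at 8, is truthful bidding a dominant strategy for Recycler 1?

Consider the case where Recycler 2 bids 4 and Recycler 3 bids 4.
Truthful bid 8: wins, pays 5, utility 8 - 5 = 3.
Bid 4 instead: wins, pays 4, utility 8 - 4 = 4.
Since 4 > 3, bidding 4 is strictly better here, so truthful bidding is not dominant.

No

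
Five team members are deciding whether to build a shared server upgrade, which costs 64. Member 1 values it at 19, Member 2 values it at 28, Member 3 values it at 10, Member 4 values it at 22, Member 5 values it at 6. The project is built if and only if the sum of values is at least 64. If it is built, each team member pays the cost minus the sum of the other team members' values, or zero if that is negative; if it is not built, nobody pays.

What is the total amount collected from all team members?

Total value 85 ≥ cost 64, so it is built.
Member 1: others sum to 66; max(0, 64 - 66) = 0.
Member 2: others sum to 57; max(0, 64 - 57) = 7.
Member 3: others sum to 75; max(0, 64 - 75) = 0.
Member 4: others sum to 63; max(0, 64 - 63) = 1.
Member 5: others sum to 79; max(0, 64 - 79) = 0.
Total collected = 0 + 7 + 0 + 1 + 0 = 8.

8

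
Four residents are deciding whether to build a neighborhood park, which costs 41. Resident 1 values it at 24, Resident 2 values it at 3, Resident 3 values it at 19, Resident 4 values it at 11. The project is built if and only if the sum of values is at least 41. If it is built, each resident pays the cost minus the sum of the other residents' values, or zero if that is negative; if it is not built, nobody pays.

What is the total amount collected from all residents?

11

Total value 57 ≥ cost 41, so it is built.
Resident 1: others sum to 33; max(0, 41 - 33) = 8.
Resident 2: others sum to 54; max(0, 41 - 54) = 0.
Resident 3: others sum to 38; max(0, 41 - 38) = 3.
Resident 4: others sum to 46; max(0, 41 - 46) = 0.
Total collected = 8 + 0 + 3 + 0 = 11.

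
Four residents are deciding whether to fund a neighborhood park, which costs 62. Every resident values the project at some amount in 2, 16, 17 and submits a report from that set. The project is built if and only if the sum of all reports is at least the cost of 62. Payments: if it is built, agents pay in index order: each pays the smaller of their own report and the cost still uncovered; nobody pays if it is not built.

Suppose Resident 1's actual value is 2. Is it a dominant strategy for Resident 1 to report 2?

Yes

Check each profile of the others' reports and compare truth against every alternative report.
Others report (16, 16, 16): truth gives 0, best alternative gives -14.
Others report (16, 16, 17): truth gives 0, best alternative gives -14.
Others report (16, 17, 16): truth gives 0, best alternative gives -14.
Others report (16, 17, 17): truth gives 0, best alternative gives -14.
Others report (17, 16, 16): truth gives 0, best alternative gives -14.
Others report (17, 16, 17): truth gives 0, best alternative gives -14.
(Remaining 21 profiles checked similarly; truth is weakly best in each.)
In every case the truthful report is at least as good as any alternative, so it is a dominant strategy.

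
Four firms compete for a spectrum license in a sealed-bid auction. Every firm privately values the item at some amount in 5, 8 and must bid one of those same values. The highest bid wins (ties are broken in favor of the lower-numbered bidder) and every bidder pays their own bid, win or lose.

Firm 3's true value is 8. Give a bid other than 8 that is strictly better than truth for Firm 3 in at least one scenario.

Suppose Firm 1 bids 5, Firm 2 bids 8 and Firm 4 bids 5.
Bid 8: loses but pays 8, utility -8.
Bid 5: loses but pays 5, utility -5.
So bidding 5 beats truth here (-5 > -8).

5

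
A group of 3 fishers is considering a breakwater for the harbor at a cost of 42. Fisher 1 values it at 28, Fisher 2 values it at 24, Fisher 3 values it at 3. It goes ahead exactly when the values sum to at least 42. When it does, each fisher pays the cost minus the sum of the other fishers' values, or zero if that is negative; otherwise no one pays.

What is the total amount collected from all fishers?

26

Total value 55 ≥ cost 42, so it is built.
Fisher 1: others sum to 27; max(0, 42 - 27) = 15.
Fisher 2: others sum to 31; max(0, 42 - 31) = 11.
Fisher 3: others sum to 52; max(0, 42 - 52) = 0.
Total collected = 15 + 11 + 0 = 26.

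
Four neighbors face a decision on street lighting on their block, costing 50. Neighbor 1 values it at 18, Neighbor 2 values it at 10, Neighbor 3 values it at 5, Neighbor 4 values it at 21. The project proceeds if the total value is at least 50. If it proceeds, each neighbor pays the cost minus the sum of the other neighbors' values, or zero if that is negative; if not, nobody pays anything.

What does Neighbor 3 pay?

1

Total value 54 ≥ cost 50, so the project is built.
The other neighbors' values sum to 49.
Cost minus that sum is 50 - 49 = 1.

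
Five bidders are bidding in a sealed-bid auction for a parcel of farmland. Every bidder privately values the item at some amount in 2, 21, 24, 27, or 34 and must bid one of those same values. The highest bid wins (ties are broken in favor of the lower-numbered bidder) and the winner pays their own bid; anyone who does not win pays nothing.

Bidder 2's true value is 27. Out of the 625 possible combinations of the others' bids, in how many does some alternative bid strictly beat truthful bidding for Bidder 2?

Others bid (2, 2, 2, 2): truth gives 0; bid 21 gives 6 > 0. Violating.
Others bid (2, 2, 2, 21): truth gives 0; bid 21 gives 6 > 0. Violating.
Others bid (2, 2, 2, 24): truth gives 0; bid 24 gives 3 > 0. Violating.
Others bid (2, 2, 21, 2): truth gives 0; bid 21 gives 6 > 0. Violating.
Others bid (2, 2, 2, 27): truth gives 0; no alternative beats it.
Others bid (2, 2, 2, 34): truth gives 0; no alternative beats it.
(Checking all 625 profiles: 54 have a profitable deviation, 571 do not.)

54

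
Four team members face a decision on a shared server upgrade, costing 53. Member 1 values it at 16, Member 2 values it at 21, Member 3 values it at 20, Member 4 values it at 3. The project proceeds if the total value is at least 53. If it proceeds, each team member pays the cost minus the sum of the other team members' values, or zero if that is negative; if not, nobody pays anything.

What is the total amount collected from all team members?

Total value 60 ≥ cost 53, so it is built.
Member 1: others sum to 44; max(0, 53 - 44) = 9.
Member 2: others sum to 39; max(0, 53 - 39) = 14.
Member 3: others sum to 40; max(0, 53 - 40) = 13.
Member 4: others sum to 57; max(0, 53 - 57) = 0.
Total collected = 9 + 14 + 13 + 0 = 36.

36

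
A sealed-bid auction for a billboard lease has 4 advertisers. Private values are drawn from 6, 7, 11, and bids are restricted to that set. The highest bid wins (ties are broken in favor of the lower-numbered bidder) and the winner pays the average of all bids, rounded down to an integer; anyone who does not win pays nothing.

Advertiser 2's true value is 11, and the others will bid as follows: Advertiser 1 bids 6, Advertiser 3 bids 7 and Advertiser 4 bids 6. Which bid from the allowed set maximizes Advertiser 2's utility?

7

Bid 6: loses, pays 0, utility 0.
Bid 7: wins, pays 6, utility 11 - 6 = 5.
Bid 11: wins, pays 7, utility 11 - 7 = 4.
The best choice is 7 with utility 5.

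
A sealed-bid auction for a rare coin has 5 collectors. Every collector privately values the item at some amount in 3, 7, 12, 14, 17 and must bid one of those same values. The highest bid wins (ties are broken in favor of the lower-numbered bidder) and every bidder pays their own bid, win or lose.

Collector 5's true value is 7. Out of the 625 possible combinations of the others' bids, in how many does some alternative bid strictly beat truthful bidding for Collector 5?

624

Others bid (3, 3, 3, 7): truth gives -7; bid 3 gives -3 > -7. Violating.
Others bid (3, 3, 3, 12): truth gives -7; bid 3 gives -3 > -7. Violating.
Others bid (3, 3, 3, 14): truth gives -7; bid 3 gives -3 > -7. Violating.
Others bid (3, 3, 3, 17): truth gives -7; bid 3 gives -3 > -7. Violating.
Others bid (3, 3, 3, 3): truth gives 0; no alternative beats it.
(Checking all 625 profiles: 624 have a profitable deviation, 1 does not.)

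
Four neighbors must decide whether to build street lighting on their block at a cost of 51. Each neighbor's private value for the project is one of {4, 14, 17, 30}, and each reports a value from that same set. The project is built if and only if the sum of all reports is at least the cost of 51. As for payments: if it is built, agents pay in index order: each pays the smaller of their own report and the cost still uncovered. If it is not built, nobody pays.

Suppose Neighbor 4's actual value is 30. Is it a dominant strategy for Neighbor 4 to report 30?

Check each profile of the others' reports and compare truth against every alternative report.
Others report (4, 14, 14): truth gives 11, best alternative gives 0.
Others report (14, 4, 14): truth gives 11, best alternative gives 0.
Others report (14, 14, 4): truth gives 11, best alternative gives 0.
Others report (4, 4, 17): truth gives 4, best alternative gives 0.
Others report (4, 17, 4): truth gives 4, best alternative gives 0.
Others report (17, 4, 4): truth gives 4, best alternative gives 0.
(Remaining 58 profiles checked similarly; truth is weakly best in each.)
In every case the truthful report is at least as good as any alternative, so it is a dominant strategy.

Yes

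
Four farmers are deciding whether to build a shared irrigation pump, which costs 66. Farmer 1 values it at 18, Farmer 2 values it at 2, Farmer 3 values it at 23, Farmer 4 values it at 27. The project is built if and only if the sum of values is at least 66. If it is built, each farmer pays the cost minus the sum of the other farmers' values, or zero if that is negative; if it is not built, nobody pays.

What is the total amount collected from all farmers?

56

Total value 70 ≥ cost 66, so it is built.
Farmer 1: others sum to 52; max(0, 66 - 52) = 14.
Farmer 2: others sum to 68; max(0, 66 - 68) = 0.
Farmer 3: others sum to 47; max(0, 66 - 47) = 19.
Farmer 4: others sum to 43; max(0, 66 - 43) = 23.
Total collected = 14 + 0 + 19 + 23 = 56.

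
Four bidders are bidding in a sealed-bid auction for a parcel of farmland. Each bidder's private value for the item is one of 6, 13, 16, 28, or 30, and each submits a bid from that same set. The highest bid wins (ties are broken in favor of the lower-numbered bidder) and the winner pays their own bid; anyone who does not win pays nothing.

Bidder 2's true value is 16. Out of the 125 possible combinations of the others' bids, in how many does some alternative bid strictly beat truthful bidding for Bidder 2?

4

Others bid (6, 6, 6): truth gives 0; bid 13 gives 3 > 0. Violating.
Others bid (6, 6, 13): truth gives 0; bid 13 gives 3 > 0. Violating.
Others bid (6, 13, 6): truth gives 0; bid 13 gives 3 > 0. Violating.
Others bid (6, 13, 13): truth gives 0; bid 13 gives 3 > 0. Violating.
Others bid (6, 6, 16): truth gives 0; no alternative beats it.
Others bid (6, 6, 28): truth gives 0; no alternative beats it.
(Checking all 125 profiles: 4 have a profitable deviation, 121 do not.)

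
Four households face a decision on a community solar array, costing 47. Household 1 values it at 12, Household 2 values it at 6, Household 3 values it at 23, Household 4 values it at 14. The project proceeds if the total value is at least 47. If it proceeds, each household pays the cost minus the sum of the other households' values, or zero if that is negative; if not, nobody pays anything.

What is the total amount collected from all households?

25

Total value 55 ≥ cost 47, so it is built.
Household 1: others sum to 43; max(0, 47 - 43) = 4.
Household 2: others sum to 49; max(0, 47 - 49) = 0.
Household 3: others sum to 32; max(0, 47 - 32) = 15.
Household 4: others sum to 41; max(0, 47 - 41) = 6.
Total collected = 4 + 0 + 15 + 6 = 25.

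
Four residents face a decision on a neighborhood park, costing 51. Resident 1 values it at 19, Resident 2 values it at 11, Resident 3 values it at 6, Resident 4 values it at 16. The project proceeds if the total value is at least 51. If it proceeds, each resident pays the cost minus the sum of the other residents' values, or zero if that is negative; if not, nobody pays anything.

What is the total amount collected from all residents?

48

Total value 52 ≥ cost 51, so it is built.
Resident 1: others sum to 33; max(0, 51 - 33) = 18.
Resident 2: others sum to 41; max(0, 51 - 41) = 10.
Resident 3: others sum to 46; max(0, 51 - 46) = 5.
Resident 4: others sum to 36; max(0, 51 - 36) = 15.
Total collected = 18 + 10 + 5 + 15 = 48.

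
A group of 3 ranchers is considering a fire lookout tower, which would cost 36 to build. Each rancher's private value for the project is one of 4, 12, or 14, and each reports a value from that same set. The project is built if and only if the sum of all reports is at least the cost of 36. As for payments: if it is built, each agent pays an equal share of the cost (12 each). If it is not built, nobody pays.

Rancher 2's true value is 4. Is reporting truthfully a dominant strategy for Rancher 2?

Check each profile of the others' reports and compare truth against every alternative report.
Others report (12, 12): truth gives 0, best alternative gives -8.
Others report (12, 14): truth gives 0, best alternative gives -8.
Others report (14, 12): truth gives 0, best alternative gives -8.
Others report (14, 14): truth gives 0, best alternative gives -8.
Others report (4, 4): truth gives 0, best alternative gives 0.
Others report (4, 12): truth gives 0, best alternative gives 0.
(Remaining 3 profiles checked similarly; truth is weakly best in each.)
In every case the truthful report is at least as good as any alternative, so it is a dominant strategy.

Yes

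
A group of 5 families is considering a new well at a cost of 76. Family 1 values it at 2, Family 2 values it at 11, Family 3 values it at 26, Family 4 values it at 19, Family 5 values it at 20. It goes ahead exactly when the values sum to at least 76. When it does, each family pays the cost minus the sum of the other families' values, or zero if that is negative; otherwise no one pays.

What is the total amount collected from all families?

68

Total value 78 ≥ cost 76, so it is built.
Family 1: others sum to 76; max(0, 76 - 76) = 0.
Family 2: others sum to 67; max(0, 76 - 67) = 9.
Family 3: others sum to 52; max(0, 76 - 52) = 24.
Family 4: others sum to 59; max(0, 76 - 59) = 17.
Family 5: others sum to 58; max(0, 76 - 58) = 18.
Total collected = 0 + 9 + 24 + 17 + 18 = 68.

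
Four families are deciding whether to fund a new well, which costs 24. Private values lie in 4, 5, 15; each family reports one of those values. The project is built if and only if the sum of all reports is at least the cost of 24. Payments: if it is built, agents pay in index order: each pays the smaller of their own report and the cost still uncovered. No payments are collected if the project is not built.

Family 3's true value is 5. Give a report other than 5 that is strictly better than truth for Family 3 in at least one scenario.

4

Suppose Family 1 reports 4, Family 2 reports 4 and Family 4 reports 15.
Report 5: project built, pays 5, utility 5 - 5 = 0.
Report 4: project built, pays 4, utility 5 - 4 = 1.
So reporting 4 beats truth here (1 > 0).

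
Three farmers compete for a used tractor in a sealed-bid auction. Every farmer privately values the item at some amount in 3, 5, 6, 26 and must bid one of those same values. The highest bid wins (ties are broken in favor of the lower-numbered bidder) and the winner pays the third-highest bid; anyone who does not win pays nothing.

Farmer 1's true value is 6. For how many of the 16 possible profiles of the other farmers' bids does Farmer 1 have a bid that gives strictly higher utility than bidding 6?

4

Others bid (3, 26): truth gives 0; bid 26 gives 3 > 0. Violating.
Others bid (5, 26): truth gives 0; bid 26 gives 1 > 0. Violating.
Others bid (26, 3): truth gives 0; bid 26 gives 3 > 0. Violating.
Others bid (26, 5): truth gives 0; bid 26 gives 1 > 0. Violating.
Others bid (3, 3): truth gives 3; no alternative beats it.
Others bid (3, 5): truth gives 3; no alternative beats it.
(Checking all 16 profiles: 4 have a profitable deviation, 12 do not.)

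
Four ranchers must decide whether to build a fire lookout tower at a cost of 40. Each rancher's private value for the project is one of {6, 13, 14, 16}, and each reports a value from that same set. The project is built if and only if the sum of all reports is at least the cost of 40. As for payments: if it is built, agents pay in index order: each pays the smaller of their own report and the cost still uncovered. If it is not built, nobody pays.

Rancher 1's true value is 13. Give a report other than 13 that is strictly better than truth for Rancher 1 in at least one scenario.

6

Suppose Rancher 2 reports 6, Rancher 3 reports 13 and Rancher 4 reports 16.
Report 13: project built, pays 13, utility 13 - 13 = 0.
Report 6: project built, pays 6, utility 13 - 6 = 7.
So reporting 6 beats truth here (7 > 0).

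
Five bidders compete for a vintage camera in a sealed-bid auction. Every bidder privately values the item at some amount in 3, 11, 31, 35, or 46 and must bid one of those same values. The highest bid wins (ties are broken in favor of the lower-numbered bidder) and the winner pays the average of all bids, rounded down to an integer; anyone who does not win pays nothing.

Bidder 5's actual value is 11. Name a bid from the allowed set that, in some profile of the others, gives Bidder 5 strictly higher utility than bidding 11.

31

Suppose Bidder 1 bids 3, Bidder 2 bids 3, Bidder 3 bids 3 and Bidder 4 bids 11.
Bid 11: loses, pays 0, utility 0.
Bid 31: wins, pays 10, utility 11 - 10 = 1.
So bidding 31 beats truth here (1 > 0).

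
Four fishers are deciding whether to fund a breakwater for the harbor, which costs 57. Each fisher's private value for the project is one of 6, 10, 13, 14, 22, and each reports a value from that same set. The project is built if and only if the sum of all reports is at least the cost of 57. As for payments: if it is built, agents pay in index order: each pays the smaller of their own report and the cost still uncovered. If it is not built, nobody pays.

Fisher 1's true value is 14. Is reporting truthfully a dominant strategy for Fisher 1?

Consider the case where Fisher 2 reports 6, Fisher 3 reports 22 and Fisher 4 reports 22.
Truthful report 14: project built, pays 14, utility 14 - 14 = 0.
Report 10 instead: project built, pays 10, utility 14 - 10 = 4.
Since 4 > 0, reporting 10 is strictly better here, so truthful reporting is not dominant.

No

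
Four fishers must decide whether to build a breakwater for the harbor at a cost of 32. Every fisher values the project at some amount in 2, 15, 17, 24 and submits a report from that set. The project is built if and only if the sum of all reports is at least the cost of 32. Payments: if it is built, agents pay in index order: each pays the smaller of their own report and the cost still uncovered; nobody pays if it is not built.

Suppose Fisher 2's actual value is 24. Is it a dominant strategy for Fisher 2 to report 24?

No

Consider the case where Fisher 1 reports 2, Fisher 3 reports 2 and Fisher 4 reports 15.
Truthful report 24: project built, pays 24, utility 24 - 24 = 0.
Report 15 instead: project built, pays 15, utility 24 - 15 = 9.
Since 9 > 0, reporting 15 is strictly better here, so truthful reporting is not dominant.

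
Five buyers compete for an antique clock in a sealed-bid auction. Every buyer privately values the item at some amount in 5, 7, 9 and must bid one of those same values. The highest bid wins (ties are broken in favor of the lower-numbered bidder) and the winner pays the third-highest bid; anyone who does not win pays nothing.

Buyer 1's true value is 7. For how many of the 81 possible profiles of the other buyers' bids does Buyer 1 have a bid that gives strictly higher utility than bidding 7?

Others bid (5, 5, 5, 9): truth gives 0; bid 9 gives 2 > 0. Violating.
Others bid (5, 5, 9, 5): truth gives 0; bid 9 gives 2 > 0. Violating.
Others bid (5, 9, 5, 5): truth gives 0; bid 9 gives 2 > 0. Violating.
Others bid (9, 5, 5, 5): truth gives 0; bid 9 gives 2 > 0. Violating.
Others bid (5, 5, 5, 5): truth gives 2; no alternative beats it.
Others bid (5, 5, 5, 7): truth gives 2; no alternative beats it.
(Checking all 81 profiles: 4 have a profitable deviation, 77 do not.)

4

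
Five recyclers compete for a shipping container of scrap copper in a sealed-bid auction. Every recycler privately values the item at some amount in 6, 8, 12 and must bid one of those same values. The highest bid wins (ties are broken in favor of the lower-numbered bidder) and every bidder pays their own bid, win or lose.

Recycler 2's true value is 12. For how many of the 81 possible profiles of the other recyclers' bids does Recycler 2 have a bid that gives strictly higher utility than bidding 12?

Others bid (6, 6, 6, 6): truth gives 0; bid 8 gives 4 > 0. Violating.
Others bid (6, 6, 6, 8): truth gives 0; bid 8 gives 4 > 0. Violating.
Others bid (6, 6, 8, 6): truth gives 0; bid 8 gives 4 > 0. Violating.
Others bid (6, 6, 8, 8): truth gives 0; bid 8 gives 4 > 0. Violating.
Others bid (6, 6, 6, 12): truth gives 0; no alternative beats it.
Others bid (6, 6, 8, 12): truth gives 0; no alternative beats it.
(Checking all 81 profiles: 35 have a profitable deviation, 46 do not.)

35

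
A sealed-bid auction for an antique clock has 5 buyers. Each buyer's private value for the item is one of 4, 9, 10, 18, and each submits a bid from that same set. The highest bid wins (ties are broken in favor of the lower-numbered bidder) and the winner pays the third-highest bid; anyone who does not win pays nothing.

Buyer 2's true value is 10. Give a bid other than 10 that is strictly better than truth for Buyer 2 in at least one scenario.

Suppose Buyer 1 bids 4, Buyer 3 bids 4, Buyer 4 bids 4 and Buyer 5 bids 18.
Bid 10: loses, pays 0, utility 0.
Bid 18: wins, pays 4, utility 10 - 4 = 6.
So bidding 18 beats truth here (6 > 0).

18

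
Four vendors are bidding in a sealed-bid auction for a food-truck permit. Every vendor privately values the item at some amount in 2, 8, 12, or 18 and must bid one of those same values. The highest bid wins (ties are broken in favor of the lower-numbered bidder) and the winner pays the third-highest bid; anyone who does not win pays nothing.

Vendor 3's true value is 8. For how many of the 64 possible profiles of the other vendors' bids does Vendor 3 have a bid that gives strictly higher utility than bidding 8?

6

Others bid (2, 2, 12): truth gives 0; bid 12 gives 6 > 0. Violating.
Others bid (2, 2, 18): truth gives 0; bid 18 gives 6 > 0. Violating.
Others bid (2, 8, 2): truth gives 0; bid 12 gives 6 > 0. Violating.
Others bid (2, 12, 2): truth gives 0; bid 18 gives 6 > 0. Violating.
Others bid (2, 2, 2): truth gives 6; no alternative beats it.
Others bid (2, 2, 8): truth gives 6; no alternative beats it.
(Checking all 64 profiles: 6 have a profitable deviation, 58 do not.)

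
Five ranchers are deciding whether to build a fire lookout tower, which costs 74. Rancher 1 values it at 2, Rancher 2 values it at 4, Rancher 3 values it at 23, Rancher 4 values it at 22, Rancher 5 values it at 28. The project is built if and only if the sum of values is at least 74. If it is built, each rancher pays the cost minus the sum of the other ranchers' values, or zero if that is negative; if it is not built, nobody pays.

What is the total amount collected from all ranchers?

Total value 79 ≥ cost 74, so it is built.
Rancher 1: others sum to 77; max(0, 74 - 77) = 0.
Rancher 2: others sum to 75; max(0, 74 - 75) = 0.
Rancher 3: others sum to 56; max(0, 74 - 56) = 18.
Rancher 4: others sum to 57; max(0, 74 - 57) = 17.
Rancher 5: others sum to 51; max(0, 74 - 51) = 23.
Total collected = 0 + 0 + 18 + 17 + 23 = 58.

58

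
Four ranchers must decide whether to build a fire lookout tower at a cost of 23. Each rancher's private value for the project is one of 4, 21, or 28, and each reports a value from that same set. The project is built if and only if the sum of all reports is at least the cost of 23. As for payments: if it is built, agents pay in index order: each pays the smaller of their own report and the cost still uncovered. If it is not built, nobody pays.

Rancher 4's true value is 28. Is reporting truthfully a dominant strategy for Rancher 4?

Yes

Check each profile of the others' reports and compare truth against every alternative report.
Others report (4, 4, 21): truth gives 28, best alternative gives 28.
Others report (4, 4, 28): truth gives 28, best alternative gives 28.
Others report (4, 21, 4): truth gives 28, best alternative gives 28.
Others report (4, 21, 21): truth gives 28, best alternative gives 28.
Others report (4, 21, 28): truth gives 28, best alternative gives 28.
Others report (4, 28, 4): truth gives 28, best alternative gives 28.
(Remaining 21 profiles checked similarly; truth is weakly best in each.)
In every case the truthful report is at least as good as any alternative, so it is a dominant strategy.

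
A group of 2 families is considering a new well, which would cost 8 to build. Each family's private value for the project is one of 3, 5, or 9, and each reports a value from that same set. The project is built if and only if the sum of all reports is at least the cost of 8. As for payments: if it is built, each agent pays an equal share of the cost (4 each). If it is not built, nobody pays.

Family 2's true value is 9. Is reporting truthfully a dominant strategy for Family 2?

Yes

Check each profile of the others' reports and compare truth against every alternative report.
Others report (3): truth gives 5, best alternative gives 5.
Others report (5): truth gives 5, best alternative gives 5.
Others report (9): truth gives 5, best alternative gives 5.
In every case the truthful report is at least as good as any alternative, so it is a dominant strategy.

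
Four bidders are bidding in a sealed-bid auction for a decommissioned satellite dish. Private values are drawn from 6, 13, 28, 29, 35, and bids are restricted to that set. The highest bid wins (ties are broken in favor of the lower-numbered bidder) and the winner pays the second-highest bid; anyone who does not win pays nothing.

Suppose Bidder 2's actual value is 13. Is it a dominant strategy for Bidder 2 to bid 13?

Check each profile of the others' bids and compare truth against every alternative bid.
Others bid (6, 6, 6): truth gives 7, best alternative gives 7.
Others bid (6, 6, 13): truth gives 0, best alternative gives 0.
Others bid (6, 6, 28): truth gives 0, best alternative gives 0.
Others bid (6, 6, 29): truth gives 0, best alternative gives 0.
Others bid (6, 6, 35): truth gives 0, best alternative gives 0.
Others bid (6, 13, 6): truth gives 0, best alternative gives 0.
(Remaining 119 profiles checked similarly; truth is weakly best in each.)
In every case the truthful bid is at least as good as any alternative, so it is a dominant strategy.

Yes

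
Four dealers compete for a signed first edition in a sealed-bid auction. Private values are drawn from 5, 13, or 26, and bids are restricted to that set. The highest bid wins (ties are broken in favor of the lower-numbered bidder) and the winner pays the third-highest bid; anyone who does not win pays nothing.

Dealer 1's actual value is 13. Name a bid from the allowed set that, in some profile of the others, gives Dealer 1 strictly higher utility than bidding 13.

Suppose Dealer 2 bids 5, Dealer 3 bids 5 and Dealer 4 bids 26.
Bid 13: loses, pays 0, utility 0.
Bid 26: wins, pays 5, utility 13 - 5 = 8.
So bidding 26 beats truth here (8 > 0).

26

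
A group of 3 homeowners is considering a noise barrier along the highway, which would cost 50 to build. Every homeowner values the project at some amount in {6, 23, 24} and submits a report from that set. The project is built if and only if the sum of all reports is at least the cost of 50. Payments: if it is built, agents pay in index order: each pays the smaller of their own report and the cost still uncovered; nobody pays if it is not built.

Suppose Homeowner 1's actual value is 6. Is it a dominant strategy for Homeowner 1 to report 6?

Yes

Check each profile of the others' reports and compare truth against every alternative report.
Others report (6, 23): truth gives 0, best alternative gives -17.
Others report (6, 24): truth gives 0, best alternative gives -17.
Others report (23, 6): truth gives 0, best alternative gives -17.
Others report (23, 23): truth gives 0, best alternative gives -17.
Others report (23, 24): truth gives 0, best alternative gives -17.
Others report (24, 6): truth gives 0, best alternative gives -17.
(Remaining 3 profiles checked similarly; truth is weakly best in each.)
In every case the truthful report is at least as good as any alternative, so it is a dominant strategy.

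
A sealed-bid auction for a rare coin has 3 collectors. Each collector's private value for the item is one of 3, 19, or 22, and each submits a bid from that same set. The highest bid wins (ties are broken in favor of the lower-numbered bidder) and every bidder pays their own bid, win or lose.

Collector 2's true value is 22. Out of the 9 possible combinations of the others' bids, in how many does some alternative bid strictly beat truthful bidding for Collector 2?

Others bid (3, 3): truth gives 0; bid 19 gives 3 > 0. Violating.
Others bid (3, 19): truth gives 0; bid 19 gives 3 > 0. Violating.
Others bid (22, 3): truth gives -22; bid 3 gives -3 > -22. Violating.
Others bid (22, 19): truth gives -22; bid 3 gives -3 > -22. Violating.
Others bid (3, 22): truth gives 0; no alternative beats it.
Others bid (19, 3): truth gives 0; no alternative beats it.
(Checking all 9 profiles: 5 have a profitable deviation, 4 do not.)

5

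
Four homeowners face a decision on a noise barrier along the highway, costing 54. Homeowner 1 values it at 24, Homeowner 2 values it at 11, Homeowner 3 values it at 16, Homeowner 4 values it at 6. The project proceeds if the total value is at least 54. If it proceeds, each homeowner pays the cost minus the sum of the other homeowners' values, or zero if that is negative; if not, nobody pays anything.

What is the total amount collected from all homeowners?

45

Total value 57 ≥ cost 54, so it is built.
Homeowner 1: others sum to 33; max(0, 54 - 33) = 21.
Homeowner 2: others sum to 46; max(0, 54 - 46) = 8.
Homeowner 3: others sum to 41; max(0, 54 - 41) = 13.
Homeowner 4: others sum to 51; max(0, 54 - 51) = 3.
Total collected = 21 + 8 + 13 + 3 = 45.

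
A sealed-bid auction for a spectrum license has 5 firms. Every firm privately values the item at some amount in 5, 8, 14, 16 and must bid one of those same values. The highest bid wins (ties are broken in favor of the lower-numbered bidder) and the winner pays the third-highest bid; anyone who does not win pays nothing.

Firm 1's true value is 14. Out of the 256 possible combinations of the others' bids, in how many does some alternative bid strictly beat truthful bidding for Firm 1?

Others bid (5, 5, 5, 16): truth gives 0; bid 16 gives 9 > 0. Violating.
Others bid (5, 5, 8, 16): truth gives 0; bid 16 gives 6 > 0. Violating.
Others bid (5, 5, 16, 5): truth gives 0; bid 16 gives 9 > 0. Violating.
Others bid (5, 5, 16, 8): truth gives 0; bid 16 gives 6 > 0. Violating.
Others bid (5, 5, 5, 5): truth gives 9; no alternative beats it.
Others bid (5, 5, 5, 8): truth gives 9; no alternative beats it.
(Checking all 256 profiles: 32 have a profitable deviation, 224 do not.)

32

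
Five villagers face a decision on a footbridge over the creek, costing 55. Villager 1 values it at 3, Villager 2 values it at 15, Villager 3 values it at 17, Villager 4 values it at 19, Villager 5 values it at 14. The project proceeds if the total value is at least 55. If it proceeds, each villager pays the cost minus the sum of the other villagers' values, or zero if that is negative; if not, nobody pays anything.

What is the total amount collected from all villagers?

Total value 68 ≥ cost 55, so it is built.
Villager 1: others sum to 65; max(0, 55 - 65) = 0.
Villager 2: others sum to 53; max(0, 55 - 53) = 2.
Villager 3: others sum to 51; max(0, 55 - 51) = 4.
Villager 4: others sum to 49; max(0, 55 - 49) = 6.
Villager 5: others sum to 54; max(0, 55 - 54) = 1.
Total collected = 0 + 2 + 4 + 6 + 1 = 13.

13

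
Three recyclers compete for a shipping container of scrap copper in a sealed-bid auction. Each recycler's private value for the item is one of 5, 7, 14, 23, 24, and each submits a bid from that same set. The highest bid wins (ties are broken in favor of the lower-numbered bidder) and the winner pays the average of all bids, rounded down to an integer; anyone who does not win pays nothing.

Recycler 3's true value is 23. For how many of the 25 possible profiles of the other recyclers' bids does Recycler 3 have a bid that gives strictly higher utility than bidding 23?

Others bid (5, 5): truth gives 12; bid 7 gives 18 > 12. Violating.
Others bid (5, 7): truth gives 12; bid 14 gives 15 > 12. Violating.
Others bid (5, 23): truth gives 0; bid 24 gives 6 > 0. Violating.
Others bid (7, 5): truth gives 12; bid 14 gives 15 > 12. Violating.
Others bid (5, 14): truth gives 9; no alternative beats it.
Others bid (5, 24): truth gives 0; no alternative beats it.
(Checking all 25 profiles: 10 have a profitable deviation, 15 do not.)

10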